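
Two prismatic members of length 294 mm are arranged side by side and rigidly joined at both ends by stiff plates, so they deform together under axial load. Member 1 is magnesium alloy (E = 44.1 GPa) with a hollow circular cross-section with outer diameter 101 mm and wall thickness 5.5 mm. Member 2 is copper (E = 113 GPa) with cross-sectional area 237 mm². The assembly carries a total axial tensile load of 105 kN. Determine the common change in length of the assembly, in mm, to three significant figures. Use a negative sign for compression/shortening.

A_1 = 1650 mm².
Equal strain + equilibrium ⇒ each member carries load in proportion to AE: A₁E₁ = 72770000 N, A₂E₂ = 26780000 N, ΣAE = 99550000 N.
δ = PL/ΣAE = 105000·294/99550000 = 0.3101 mm.

0.310 mm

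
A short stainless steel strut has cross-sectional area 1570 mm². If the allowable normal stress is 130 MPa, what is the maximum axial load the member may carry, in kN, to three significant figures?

204 kN

P_max = σ_allow · A = 130 · 1570 = 204100 N = 204.1 kN.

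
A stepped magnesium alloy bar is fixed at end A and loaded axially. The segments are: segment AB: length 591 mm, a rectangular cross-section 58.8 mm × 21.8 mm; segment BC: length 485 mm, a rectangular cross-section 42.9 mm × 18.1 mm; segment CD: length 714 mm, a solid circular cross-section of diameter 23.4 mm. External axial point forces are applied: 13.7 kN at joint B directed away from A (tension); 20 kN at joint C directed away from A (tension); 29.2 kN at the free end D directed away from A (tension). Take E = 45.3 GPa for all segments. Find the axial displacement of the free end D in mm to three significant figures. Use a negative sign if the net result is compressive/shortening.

Internal axial forces (sectioning from the free end, tension +): N_CD = 29.2 kN, N_BC = 49.2 kN, N_AB = 62.9 kN.
A_AB = 1282 mm².
A_BC = 776.5 mm².
A_CD = 430.1 mm².
δ_AB = 62900·591/(1282·45300) = 0.6402 mm
δ_BC = 49200·485/(776.5·45300) = 0.6784 mm
δ_CD = 29200·714/(430.1·45300) = 1.07 mm
δ = Σδ_i = 2.389 mm.

2.39 mm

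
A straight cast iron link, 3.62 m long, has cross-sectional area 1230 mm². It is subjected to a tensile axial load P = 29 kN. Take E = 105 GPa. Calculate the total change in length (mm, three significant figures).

0.813 mm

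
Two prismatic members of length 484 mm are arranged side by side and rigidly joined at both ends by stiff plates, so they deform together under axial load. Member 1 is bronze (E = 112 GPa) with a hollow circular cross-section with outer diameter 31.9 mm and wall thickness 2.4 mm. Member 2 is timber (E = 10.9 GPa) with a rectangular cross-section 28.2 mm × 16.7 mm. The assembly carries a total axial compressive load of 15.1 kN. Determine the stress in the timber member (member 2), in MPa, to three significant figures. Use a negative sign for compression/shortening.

A_1 = 222.4 mm².
A_2 = 470.9 mm².
Equal strain + equilibrium ⇒ each member carries load in proportion to AE: A₁E₁ = 24910000 N, A₂E₂ = 5133000 N, ΣAE = 30040000 N.
σ₂ = P·E₂/ΣAE = -15100·10900/30040000 = -5.478 MPa.

-5.48 MPa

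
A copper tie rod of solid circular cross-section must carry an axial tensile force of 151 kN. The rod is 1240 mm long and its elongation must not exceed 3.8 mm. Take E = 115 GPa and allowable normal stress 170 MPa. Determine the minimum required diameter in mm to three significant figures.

33.6 mm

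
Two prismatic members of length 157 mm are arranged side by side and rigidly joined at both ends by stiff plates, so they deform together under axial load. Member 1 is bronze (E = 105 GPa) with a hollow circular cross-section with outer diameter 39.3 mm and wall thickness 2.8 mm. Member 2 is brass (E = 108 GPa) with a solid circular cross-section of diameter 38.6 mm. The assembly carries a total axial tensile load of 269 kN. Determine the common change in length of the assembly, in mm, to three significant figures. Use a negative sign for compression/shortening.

0.264 mm

A_1 = 321.1 mm².
A_2 = 1170 mm².
Equal strain + equilibrium ⇒ each member carries load in proportion to AE: A₁E₁ = 33710000 N, A₂E₂ = 126400000 N, ΣAE = 160100000 N.
δ = PL/ΣAE = 269000·157/160100000 = 0.2638 mm.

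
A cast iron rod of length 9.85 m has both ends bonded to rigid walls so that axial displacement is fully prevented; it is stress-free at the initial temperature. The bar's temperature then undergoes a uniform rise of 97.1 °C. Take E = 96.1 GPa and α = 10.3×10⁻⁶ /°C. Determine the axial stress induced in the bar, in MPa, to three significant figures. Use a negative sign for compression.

-96.1 MPa

Free thermal expansion αLΔT = 10.3e-6 · 9850 · 97.1 = 9.851 mm.
The walls impose strain ε = −(9.851)/9850 = -1.0001e-03; σ = Eε = 96100 · -1.0001e-03 = -96.11 MPa.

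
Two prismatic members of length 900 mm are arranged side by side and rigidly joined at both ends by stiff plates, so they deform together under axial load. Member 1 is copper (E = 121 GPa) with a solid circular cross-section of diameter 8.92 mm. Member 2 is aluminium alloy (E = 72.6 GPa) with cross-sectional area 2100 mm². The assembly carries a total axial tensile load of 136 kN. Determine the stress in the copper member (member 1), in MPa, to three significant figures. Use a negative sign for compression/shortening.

103 MPa

A_1 = 62.49 mm².
Equal strain + equilibrium ⇒ each member carries load in proportion to AE: A₁E₁ = 7561000 N, A₂E₂ = 152500000 N, ΣAE = 160000000 N.
σ₁ = P·E₁/ΣAE = 136000·121000/160000000 = 102.8 MPa.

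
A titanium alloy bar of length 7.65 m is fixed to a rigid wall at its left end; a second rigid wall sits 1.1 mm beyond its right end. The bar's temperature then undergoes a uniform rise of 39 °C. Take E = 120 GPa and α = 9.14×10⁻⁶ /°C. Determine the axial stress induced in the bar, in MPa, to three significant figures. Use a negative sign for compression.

-25.5 MPa

Free thermal expansion αLΔT = 9.14e-6 · 7650 · 39 = 2.727 mm.
The walls engage after the gap closes; constrained expansion = 2.727 − 1.1 = 1.627 mm.
The walls impose strain ε = −(1.627)/7650 = -2.1267e-04; σ = Eε = 120000 · -2.1267e-04 = -25.52 MPa.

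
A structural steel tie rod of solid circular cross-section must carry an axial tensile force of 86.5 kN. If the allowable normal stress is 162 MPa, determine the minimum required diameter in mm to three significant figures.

26.1 mm

Required area A ≥ P/σ_allow = 86500/162 = 534 mm².
For a solid circular section, d ≥ √(4A/π) = 26.07 mm.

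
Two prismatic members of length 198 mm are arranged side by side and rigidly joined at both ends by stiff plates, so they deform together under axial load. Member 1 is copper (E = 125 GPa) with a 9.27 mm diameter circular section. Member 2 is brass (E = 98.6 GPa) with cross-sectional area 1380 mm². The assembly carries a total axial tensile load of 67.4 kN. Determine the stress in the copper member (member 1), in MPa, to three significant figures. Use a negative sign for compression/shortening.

A_1 = 67.49 mm².
Equal strain + equilibrium ⇒ each member carries load in proportion to AE: A₁E₁ = 8436000 N, A₂E₂ = 136100000 N, ΣAE = 144500000 N.
σ₁ = P·E₁/ΣAE = 67400·125000/144500000 = 58.3 MPa.

58.3 MPa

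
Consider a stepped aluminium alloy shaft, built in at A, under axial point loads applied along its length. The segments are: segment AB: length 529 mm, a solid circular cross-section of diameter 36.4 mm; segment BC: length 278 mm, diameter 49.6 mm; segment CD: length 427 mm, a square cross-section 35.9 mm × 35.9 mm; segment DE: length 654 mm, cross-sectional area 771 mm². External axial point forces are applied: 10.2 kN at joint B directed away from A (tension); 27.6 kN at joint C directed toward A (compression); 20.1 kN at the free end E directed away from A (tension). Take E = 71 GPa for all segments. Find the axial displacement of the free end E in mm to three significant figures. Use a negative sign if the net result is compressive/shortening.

0.338 mm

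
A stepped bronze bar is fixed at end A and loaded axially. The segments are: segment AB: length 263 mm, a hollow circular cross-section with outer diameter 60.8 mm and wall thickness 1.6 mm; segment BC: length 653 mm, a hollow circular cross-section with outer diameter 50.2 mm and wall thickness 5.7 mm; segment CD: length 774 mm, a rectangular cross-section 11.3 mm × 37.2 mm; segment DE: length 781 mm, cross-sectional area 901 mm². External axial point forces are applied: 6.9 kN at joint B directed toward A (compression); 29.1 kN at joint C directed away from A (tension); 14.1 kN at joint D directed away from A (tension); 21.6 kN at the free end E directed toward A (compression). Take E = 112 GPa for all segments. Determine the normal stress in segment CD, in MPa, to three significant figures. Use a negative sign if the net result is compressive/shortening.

-17.8 MPa

Internal axial forces (sectioning from the free end, tension +): N_DE = -21.6 kN, N_CD = -7.5 kN, N_BC = 21.6 kN, N_AB = 14.7 kN.
A_CD = 420.4 mm².
σ_CD = N_CD/A_CD = -7500/420.4 = -17.84 MPa.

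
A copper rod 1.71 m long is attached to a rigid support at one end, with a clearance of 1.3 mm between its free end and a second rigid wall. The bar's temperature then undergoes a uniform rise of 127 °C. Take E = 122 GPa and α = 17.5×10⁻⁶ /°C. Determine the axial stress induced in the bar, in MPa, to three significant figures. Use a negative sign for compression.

-178 MPa

Free thermal expansion αLΔT = 17.5e-6 · 1710 · 127 = 3.8 mm.
The walls engage after the gap closes; constrained expansion = 3.8 − 1.3 = 2.5 mm.
The walls impose strain ε = −(2.5)/1710 = -1.4623e-03; σ = Eε = 122000 · -1.4623e-03 = -178.4 MPa.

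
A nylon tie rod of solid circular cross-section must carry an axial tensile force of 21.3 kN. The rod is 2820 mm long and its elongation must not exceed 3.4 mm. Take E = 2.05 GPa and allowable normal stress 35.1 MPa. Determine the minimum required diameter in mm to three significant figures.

105 mm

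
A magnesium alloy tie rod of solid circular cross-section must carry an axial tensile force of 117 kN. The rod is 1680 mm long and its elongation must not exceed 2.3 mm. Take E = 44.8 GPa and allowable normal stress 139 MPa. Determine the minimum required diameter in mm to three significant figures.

49.3 mm

Required area A ≥ P/σ_allow = 117000/139 = 841.7 mm².
For a solid circular section, d ≥ √(4A/π) = 32.74 mm.
Elongation limit: A ≥ PL/(Eδ_allow) = 117000·1680/(44800·2.3) = 1908 mm² ⇒ d ≥ 49.28 mm.
The elongation limit governs.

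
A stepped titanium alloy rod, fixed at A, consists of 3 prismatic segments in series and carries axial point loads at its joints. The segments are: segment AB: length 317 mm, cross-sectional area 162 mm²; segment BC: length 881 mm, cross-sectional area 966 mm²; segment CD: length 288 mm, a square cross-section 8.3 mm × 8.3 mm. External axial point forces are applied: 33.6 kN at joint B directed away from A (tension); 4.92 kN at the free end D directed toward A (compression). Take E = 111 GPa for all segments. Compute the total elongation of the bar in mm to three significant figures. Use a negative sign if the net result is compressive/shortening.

Internal axial forces (sectioning from the free end, tension +): N_CD = -4.92 kN, N_BC = -4.92 kN, N_AB = 28.68 kN.
A_CD = 68.89 mm².
δ_AB = 28680·317/(162·111000) = 0.5056 mm
δ_BC = -4920·881/(966·111000) = -0.04042 mm
δ_CD = -4920·288/(68.89·111000) = -0.1853 mm
δ = Σδ_i = 0.2799 mm.

0.280 mm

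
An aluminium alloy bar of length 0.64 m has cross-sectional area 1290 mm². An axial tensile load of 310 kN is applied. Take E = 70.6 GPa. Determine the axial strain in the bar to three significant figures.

σ = N/A = 240.3 MPa; ε = σ/E = 240.3/70600 = 3.404e-03.

0.00340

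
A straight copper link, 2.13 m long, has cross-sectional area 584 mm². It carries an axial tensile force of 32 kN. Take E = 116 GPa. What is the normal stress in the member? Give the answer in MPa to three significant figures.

54.8 MPa

σ = N/A = 32000/584 = 54.79 MPa.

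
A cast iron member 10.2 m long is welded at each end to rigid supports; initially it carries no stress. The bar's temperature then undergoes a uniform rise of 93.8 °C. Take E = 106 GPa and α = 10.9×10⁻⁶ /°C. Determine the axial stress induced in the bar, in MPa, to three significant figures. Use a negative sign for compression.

Free thermal expansion αLΔT = 10.9e-6 · 10200 · 93.8 = 10.43 mm.
The walls impose strain ε = −(10.43)/10200 = -1.0224e-03; σ = Eε = 106000 · -1.0224e-03 = -108.4 MPa.

-108 MPa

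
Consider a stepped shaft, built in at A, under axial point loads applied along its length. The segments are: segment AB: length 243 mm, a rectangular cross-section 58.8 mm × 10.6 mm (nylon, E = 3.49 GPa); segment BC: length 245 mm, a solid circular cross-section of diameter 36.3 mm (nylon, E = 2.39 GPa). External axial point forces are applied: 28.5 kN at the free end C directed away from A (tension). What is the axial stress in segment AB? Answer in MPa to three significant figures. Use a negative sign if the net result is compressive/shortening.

45.7 MPa

Internal axial forces (sectioning from the free end, tension +): N_BC = 28.5 kN, N_AB = 28.5 kN.
A_AB = 623.3 mm².
σ_AB = N_AB/A_AB = 28500/623.3 = 45.73 MPa.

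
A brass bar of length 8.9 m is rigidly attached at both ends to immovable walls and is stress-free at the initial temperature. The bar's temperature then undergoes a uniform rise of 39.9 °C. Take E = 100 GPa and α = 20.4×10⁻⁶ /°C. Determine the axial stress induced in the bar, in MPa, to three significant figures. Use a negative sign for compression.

-81.4 MPa

Free thermal expansion αLΔT = 20.4e-6 · 8900 · 39.9 = 7.244 mm.
The walls impose strain ε = −(7.244)/8900 = -8.1396e-04; σ = Eε = 100000 · -8.1396e-04 = -81.4 MPa.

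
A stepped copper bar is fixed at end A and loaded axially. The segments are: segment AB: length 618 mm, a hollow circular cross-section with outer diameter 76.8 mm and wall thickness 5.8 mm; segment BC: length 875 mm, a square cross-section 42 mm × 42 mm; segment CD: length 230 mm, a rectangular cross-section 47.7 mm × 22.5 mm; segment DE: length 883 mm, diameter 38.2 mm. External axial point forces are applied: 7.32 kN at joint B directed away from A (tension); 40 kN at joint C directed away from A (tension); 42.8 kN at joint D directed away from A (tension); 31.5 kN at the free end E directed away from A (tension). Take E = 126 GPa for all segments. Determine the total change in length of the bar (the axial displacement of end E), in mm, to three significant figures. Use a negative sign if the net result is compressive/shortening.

Internal axial forces (sectioning from the free end, tension +): N_DE = 31.5 kN, N_CD = 74.3 kN, N_BC = 114.3 kN, N_AB = 121.6 kN.
A_AB = 1294 mm².
A_BC = 1764 mm².
A_CD = 1073 mm².
A_DE = 1146 mm².
δ_AB = 121600·618/(1294·126000) = 0.4611 mm
δ_BC = 114300·875/(1764·126000) = 0.45 mm
δ_CD = 74300·230/(1073·126000) = 0.1264 mm
δ_DE = 31500·883/(1146·126000) = 0.1926 mm
δ = Σδ_i = 1.23 mm.

1.23 mm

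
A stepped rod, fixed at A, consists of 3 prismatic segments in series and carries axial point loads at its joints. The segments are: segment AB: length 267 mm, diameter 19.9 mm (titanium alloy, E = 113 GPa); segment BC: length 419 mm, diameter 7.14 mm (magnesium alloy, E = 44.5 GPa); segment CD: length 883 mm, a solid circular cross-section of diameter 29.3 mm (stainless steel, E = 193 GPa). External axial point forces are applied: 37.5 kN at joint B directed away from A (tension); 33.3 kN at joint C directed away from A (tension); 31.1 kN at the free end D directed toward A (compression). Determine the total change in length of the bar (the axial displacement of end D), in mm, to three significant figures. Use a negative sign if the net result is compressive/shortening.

Internal axial forces (sectioning from the free end, tension +): N_CD = -31.1 kN, N_BC = 2.2 kN, N_AB = 39.7 kN.
A_AB = 311 mm².
A_BC = 40.04 mm².
A_CD = 674.3 mm².
δ_AB = 39700·267/(311·113000) = 0.3016 mm
δ_BC = 2200·419/(40.04·44500) = 0.5174 mm
δ_CD = -31100·883/(674.3·193000) = -0.211 mm
δ = Σδ_i = 0.6079 mm.

0.608 mm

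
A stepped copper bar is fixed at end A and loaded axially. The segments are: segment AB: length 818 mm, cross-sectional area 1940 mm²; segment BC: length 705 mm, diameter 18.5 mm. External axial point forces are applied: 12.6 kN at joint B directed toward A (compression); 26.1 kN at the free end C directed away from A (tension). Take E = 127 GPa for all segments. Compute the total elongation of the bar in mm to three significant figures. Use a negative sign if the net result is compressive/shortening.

Internal axial forces (sectioning from the free end, tension +): N_BC = 26.1 kN, N_AB = 13.5 kN.
A_BC = 268.8 mm².
δ_AB = 13500·818/(1940·127000) = 0.04482 mm
δ_BC = 26100·705/(268.8·127000) = 0.539 mm
δ = Σδ_i = 0.5838 mm.

0.584 mm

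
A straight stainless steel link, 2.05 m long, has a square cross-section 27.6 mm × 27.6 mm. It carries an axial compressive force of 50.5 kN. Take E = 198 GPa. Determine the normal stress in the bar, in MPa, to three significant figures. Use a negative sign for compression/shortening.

-66.3 MPa

A = 761.8 mm².
σ = N/A = -50500/761.8 = -66.29 MPa.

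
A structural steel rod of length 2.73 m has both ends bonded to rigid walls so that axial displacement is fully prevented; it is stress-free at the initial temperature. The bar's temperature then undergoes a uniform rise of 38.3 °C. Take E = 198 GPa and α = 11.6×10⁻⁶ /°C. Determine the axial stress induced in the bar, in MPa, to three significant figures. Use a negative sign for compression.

Free thermal expansion αLΔT = 11.6e-6 · 2730 · 38.3 = 1.213 mm.
The walls impose strain ε = −(1.213)/2730 = -4.4428e-04; σ = Eε = 198000 · -4.4428e-04 = -87.97 MPa.

-88.0 MPa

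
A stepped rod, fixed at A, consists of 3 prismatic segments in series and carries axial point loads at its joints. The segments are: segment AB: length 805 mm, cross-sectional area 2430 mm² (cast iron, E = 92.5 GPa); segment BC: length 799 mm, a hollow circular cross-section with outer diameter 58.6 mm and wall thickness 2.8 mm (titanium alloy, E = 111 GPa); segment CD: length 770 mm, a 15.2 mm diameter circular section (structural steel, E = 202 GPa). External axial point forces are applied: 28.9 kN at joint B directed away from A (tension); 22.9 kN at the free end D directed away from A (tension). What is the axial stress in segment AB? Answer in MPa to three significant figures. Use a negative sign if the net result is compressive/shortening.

Internal axial forces (sectioning from the free end, tension +): N_CD = 22.9 kN, N_BC = 22.9 kN, N_AB = 51.8 kN.
σ_AB = N_AB/A_AB = 51800/2430 = 21.32 MPa.

21.3 MPa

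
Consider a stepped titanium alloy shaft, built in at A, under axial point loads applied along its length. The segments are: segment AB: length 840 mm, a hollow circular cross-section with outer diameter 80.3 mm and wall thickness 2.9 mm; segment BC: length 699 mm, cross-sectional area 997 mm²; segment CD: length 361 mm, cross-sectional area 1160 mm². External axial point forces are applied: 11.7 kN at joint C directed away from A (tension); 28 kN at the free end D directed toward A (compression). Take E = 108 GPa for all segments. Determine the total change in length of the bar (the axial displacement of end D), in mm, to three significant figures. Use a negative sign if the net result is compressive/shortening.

-0.366 mm

Internal axial forces (sectioning from the free end, tension +): N_CD = -28 kN, N_BC = -16.3 kN, N_AB = -16.3 kN.
A_AB = 705.2 mm².
δ_AB = -16300·840/(705.2·108000) = -0.1798 mm
δ_BC = -16300·699/(997·108000) = -0.1058 mm
δ_CD = -28000·361/(1160·108000) = -0.08068 mm
δ = Σδ_i = -0.3663 mm.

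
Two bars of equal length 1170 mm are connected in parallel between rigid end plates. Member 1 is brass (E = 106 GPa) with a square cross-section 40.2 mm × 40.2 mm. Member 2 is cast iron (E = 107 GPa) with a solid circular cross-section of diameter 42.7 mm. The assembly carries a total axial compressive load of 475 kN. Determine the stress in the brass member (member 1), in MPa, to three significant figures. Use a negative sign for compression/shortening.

-155 MPa

A_1 = 1616 mm².
A_2 = 1432 mm².
Equal strain + equilibrium ⇒ each member carries load in proportion to AE: A₁E₁ = 171300000 N, A₂E₂ = 153200000 N, ΣAE = 324500000 N.
σ₁ = P·E₁/ΣAE = -475000·106000/324500000 = -155.1 MPa.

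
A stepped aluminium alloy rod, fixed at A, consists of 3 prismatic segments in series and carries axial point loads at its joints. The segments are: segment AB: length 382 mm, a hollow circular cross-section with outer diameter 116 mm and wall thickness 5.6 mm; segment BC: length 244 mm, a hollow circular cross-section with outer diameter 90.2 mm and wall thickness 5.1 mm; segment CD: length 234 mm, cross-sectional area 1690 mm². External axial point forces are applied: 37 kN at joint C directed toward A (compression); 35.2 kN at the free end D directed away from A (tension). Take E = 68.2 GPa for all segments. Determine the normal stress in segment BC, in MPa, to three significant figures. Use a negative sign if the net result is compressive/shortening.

-1.32 MPa

Internal axial forces (sectioning from the free end, tension +): N_CD = 35.2 kN, N_BC = -1.8 kN, N_AB = -1.8 kN.
A_BC = 1363 mm².
σ_BC = N_BC/A_BC = -1800/1363 = -1.32 MPa.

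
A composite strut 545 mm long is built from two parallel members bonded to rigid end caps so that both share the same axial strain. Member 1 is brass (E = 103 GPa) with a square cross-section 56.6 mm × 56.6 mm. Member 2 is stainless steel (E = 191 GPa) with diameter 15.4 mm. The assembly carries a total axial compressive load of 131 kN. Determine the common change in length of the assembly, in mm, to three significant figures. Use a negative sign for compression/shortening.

-0.195 mm

A_1 = 3204 mm².
A_2 = 186.3 mm².
Equal strain + equilibrium ⇒ each member carries load in proportion to AE: A₁E₁ = 330000000 N, A₂E₂ = 35580000 N, ΣAE = 365500000 N.
δ = PL/ΣAE = -131000·545/365500000 = -0.1953 mm.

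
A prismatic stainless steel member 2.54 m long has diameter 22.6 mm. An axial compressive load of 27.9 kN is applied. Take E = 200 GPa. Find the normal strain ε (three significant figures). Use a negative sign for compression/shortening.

A = 401.1 mm².
σ = N/A = -69.55 MPa; ε = σ/E = -69.55/200000 = -3.478e-04.

-3.48e-04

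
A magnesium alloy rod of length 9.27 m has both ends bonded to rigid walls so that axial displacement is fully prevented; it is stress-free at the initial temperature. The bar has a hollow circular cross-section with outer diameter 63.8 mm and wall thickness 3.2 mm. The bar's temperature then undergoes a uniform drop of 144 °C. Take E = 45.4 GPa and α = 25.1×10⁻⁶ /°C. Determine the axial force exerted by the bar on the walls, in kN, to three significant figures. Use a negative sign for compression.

Free thermal expansion αLΔT = 25.1e-6 · 9270 · -144 = -33.51 mm.
The walls impose strain ε = −(-33.51)/9270 = 3.6144e-03; σ = Eε = 45400 · 3.6144e-03 = 164.1 MPa.
Wall reaction R = σ·A = 164.1·609.2 = 99970 N = 99.97 kN.

100 kN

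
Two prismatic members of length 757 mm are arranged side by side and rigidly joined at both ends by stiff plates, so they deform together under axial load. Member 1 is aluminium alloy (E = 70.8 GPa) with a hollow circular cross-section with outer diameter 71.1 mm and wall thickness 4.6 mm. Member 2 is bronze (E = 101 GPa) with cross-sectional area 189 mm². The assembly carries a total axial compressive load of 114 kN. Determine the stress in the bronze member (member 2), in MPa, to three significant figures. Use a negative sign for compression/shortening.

-132 MPa

A_1 = 961 mm².
Equal strain + equilibrium ⇒ each member carries load in proportion to AE: A₁E₁ = 68040000 N, A₂E₂ = 19090000 N, ΣAE = 87130000 N.
σ₂ = P·E₂/ΣAE = -114000·101000/87130000 = -132.1 MPa.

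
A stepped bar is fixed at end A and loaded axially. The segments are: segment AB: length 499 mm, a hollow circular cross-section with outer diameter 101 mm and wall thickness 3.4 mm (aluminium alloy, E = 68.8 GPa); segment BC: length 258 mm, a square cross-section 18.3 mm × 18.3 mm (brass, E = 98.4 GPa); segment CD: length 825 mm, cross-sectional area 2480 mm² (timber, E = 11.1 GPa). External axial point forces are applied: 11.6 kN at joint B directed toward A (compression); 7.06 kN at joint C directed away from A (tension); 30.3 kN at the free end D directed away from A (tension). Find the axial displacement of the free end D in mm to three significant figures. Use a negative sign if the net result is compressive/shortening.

1.38 mm

Internal axial forces (sectioning from the free end, tension +): N_CD = 30.3 kN, N_BC = 37.36 kN, N_AB = 25.76 kN.
A_AB = 1043 mm².
A_BC = 334.9 mm².
δ_AB = 25760·499/(1043·68800) = 0.1792 mm
δ_BC = 37360·258/(334.9·98400) = 0.2925 mm
δ_CD = 30300·825/(2480·11100) = 0.9081 mm
δ = Σδ_i = 1.38 mm.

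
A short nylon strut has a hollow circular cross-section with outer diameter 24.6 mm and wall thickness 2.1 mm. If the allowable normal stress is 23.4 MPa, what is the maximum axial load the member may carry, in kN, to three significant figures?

3.47 kN

A = 148.4 mm².
P_max = σ_allow · A = 23.4 · 148.4 = 3474 N = 3.474 kN.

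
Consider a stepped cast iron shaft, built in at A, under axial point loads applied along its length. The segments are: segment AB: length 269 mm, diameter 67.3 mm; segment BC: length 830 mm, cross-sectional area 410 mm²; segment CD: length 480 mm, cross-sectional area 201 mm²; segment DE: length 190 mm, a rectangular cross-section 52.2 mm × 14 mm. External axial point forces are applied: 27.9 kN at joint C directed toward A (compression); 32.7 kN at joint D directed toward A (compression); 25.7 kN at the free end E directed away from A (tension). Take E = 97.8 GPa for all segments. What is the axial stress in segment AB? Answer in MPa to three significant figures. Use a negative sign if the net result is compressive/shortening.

-9.81 MPa

Internal axial forces (sectioning from the free end, tension +): N_DE = 25.7 kN, N_CD = -7 kN, N_BC = -34.9 kN, N_AB = -34.9 kN.
A_AB = 3557 mm².
σ_AB = N_AB/A_AB = -34900/3557 = -9.811 MPa.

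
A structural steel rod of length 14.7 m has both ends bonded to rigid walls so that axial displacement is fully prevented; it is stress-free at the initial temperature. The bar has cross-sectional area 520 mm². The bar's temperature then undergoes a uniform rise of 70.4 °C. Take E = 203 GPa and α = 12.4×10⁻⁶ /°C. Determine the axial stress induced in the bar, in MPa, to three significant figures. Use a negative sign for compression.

-177 MPa

Free thermal expansion αLΔT = 12.4e-6 · 14700 · 70.4 = 12.83 mm.
The walls impose strain ε = −(12.83)/14700 = -8.7296e-04; σ = Eε = 203000 · -8.7296e-04 = -177.2 MPa.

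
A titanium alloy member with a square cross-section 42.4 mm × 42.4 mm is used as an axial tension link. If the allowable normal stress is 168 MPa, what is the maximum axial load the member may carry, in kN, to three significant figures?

302 kN

A = 1798 mm².
P_max = σ_allow · A = 168 · 1798 = 302000 N = 302 kN.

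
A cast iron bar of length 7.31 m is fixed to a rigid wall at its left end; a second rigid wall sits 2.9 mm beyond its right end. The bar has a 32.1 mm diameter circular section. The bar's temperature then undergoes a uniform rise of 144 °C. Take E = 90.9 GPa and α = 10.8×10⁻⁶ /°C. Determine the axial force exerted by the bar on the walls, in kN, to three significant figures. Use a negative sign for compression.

Free thermal expansion αLΔT = 10.8e-6 · 7310 · 144 = 11.37 mm.
The walls engage after the gap closes; constrained expansion = 11.37 − 2.9 = 8.469 mm.
The walls impose strain ε = −(8.469)/7310 = -1.1585e-03; σ = Eε = 90900 · -1.1585e-03 = -105.3 MPa.
Wall reaction R = σ·A = -105.3·809.3 = -85220 N = -85.22 kN.

-85.2 kN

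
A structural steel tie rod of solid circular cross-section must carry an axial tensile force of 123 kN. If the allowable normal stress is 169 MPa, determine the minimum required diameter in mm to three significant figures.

30.4 mm

Required area A ≥ P/σ_allow = 123000/169 = 727.8 mm².
For a solid circular section, d ≥ √(4A/π) = 30.44 mm.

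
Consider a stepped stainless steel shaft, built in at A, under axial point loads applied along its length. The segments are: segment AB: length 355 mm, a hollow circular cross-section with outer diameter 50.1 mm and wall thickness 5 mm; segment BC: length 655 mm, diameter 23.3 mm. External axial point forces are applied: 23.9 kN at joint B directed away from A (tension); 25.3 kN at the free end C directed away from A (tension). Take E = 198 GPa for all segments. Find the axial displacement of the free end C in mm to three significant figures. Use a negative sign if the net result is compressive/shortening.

Internal axial forces (sectioning from the free end, tension +): N_BC = 25.3 kN, N_AB = 49.2 kN.
A_AB = 708.4 mm².
A_BC = 426.4 mm².
δ_AB = 49200·355/(708.4·198000) = 0.1245 mm
δ_BC = 25300·655/(426.4·198000) = 0.1963 mm
δ = Σδ_i = 0.3208 mm.

0.321 mm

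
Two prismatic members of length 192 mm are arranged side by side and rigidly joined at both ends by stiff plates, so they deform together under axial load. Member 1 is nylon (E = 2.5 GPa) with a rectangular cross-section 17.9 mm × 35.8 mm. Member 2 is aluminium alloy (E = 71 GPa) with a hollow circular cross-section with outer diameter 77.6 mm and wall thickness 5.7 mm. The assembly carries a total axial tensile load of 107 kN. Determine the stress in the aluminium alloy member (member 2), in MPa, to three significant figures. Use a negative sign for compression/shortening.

A_1 = 640.8 mm².
A_2 = 1288 mm².
Equal strain + equilibrium ⇒ each member carries load in proportion to AE: A₁E₁ = 1602000 N, A₂E₂ = 91410000 N, ΣAE = 93020000 N.
σ₂ = P·E₂/ΣAE = 107000·71000/93020000 = 81.67 MPa.

81.7 MPa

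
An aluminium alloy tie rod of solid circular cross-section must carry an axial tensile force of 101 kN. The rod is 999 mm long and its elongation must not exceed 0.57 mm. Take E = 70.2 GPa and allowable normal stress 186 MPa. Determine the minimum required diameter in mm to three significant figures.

Required area A ≥ P/σ_allow = 101000/186 = 543 mm².
For a solid circular section, d ≥ √(4A/π) = 26.29 mm.
Elongation limit: A ≥ PL/(Eδ_allow) = 101000·999/(70200·0.57) = 2522 mm² ⇒ d ≥ 56.66 mm.
The elongation limit governs.

56.7 mm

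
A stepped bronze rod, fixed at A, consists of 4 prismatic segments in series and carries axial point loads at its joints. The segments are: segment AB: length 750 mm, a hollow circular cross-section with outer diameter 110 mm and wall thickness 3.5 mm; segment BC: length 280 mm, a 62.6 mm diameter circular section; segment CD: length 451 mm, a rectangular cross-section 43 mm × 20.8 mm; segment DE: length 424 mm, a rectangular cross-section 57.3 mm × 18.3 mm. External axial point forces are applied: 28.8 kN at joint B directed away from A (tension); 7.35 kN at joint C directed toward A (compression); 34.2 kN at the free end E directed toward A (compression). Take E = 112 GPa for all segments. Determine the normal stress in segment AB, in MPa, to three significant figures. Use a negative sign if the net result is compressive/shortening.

-10.9 MPa

Internal axial forces (sectioning from the free end, tension +): N_DE = -34.2 kN, N_CD = -34.2 kN, N_BC = -41.55 kN, N_AB = -12.75 kN.
A_AB = 1171 mm².
σ_AB = N_AB/A_AB = -12750/1171 = -10.89 MPa.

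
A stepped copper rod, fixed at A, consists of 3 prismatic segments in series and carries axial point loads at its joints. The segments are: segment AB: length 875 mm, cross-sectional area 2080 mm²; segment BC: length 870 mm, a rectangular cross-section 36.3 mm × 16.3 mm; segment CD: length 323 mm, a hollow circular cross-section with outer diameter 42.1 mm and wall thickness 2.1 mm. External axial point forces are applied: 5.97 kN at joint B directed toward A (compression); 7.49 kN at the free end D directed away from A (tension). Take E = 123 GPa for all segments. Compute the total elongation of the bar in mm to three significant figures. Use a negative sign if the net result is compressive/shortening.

0.169 mm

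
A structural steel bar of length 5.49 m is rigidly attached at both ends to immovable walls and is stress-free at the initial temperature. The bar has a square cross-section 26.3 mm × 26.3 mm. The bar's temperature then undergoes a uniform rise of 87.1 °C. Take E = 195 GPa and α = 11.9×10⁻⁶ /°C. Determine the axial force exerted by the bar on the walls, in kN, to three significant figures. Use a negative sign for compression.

Free thermal expansion αLΔT = 11.9e-6 · 5490 · 87.1 = 5.69 mm.
The walls impose strain ε = −(5.69)/5490 = -1.0365e-03; σ = Eε = 195000 · -1.0365e-03 = -202.1 MPa.
Wall reaction R = σ·A = -202.1·691.7 = -139800 N = -139.8 kN.

-140 kN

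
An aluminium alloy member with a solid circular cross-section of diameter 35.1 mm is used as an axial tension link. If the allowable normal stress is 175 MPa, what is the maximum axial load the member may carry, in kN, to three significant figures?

169 kN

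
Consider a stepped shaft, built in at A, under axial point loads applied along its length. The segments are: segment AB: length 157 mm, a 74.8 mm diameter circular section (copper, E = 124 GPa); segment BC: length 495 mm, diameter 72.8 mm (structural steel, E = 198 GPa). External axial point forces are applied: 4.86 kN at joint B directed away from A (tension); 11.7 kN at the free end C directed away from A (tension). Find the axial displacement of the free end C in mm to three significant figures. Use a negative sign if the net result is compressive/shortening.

0.0118 mm

Internal axial forces (sectioning from the free end, tension +): N_BC = 11.7 kN, N_AB = 16.56 kN.
A_AB = 4394 mm².
A_BC = 4162 mm².
δ_AB = 16560·157/(4394·124000) = 0.004771 mm
δ_BC = 11700·495/(4162·198000) = 0.007027 mm
δ = Σδ_i = 0.0118 mm.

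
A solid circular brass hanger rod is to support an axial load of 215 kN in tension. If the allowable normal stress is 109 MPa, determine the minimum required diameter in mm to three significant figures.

50.1 mm

Required area A ≥ P/σ_allow = 215000/109 = 1972 mm².
For a solid circular section, d ≥ √(4A/π) = 50.11 mm.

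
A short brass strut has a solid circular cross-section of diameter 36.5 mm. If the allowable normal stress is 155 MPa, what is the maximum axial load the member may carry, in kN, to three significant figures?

162 kN

A = 1046 mm².
P_max = σ_allow · A = 155 · 1046 = 162200 N = 162.2 kN.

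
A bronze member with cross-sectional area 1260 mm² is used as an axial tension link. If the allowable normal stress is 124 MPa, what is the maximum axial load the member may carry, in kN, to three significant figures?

156 kN

P_max = σ_allow · A = 124 · 1260 = 156200 N = 156.2 kN.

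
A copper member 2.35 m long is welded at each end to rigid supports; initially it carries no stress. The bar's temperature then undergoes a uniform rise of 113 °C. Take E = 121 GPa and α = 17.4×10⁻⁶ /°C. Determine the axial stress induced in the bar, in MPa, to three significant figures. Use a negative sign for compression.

-238 MPa

Free thermal expansion αLΔT = 17.4e-6 · 2350 · 113 = 4.621 mm.
The walls impose strain ε = −(4.621)/2350 = -1.9662e-03; σ = Eε = 121000 · -1.9662e-03 = -237.9 MPa.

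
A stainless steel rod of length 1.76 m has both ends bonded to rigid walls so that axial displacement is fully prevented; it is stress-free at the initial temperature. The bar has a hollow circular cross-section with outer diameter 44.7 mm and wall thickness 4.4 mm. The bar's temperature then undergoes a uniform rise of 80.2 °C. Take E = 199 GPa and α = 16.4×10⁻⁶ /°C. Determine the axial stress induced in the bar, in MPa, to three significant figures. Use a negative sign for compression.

-262 MPa

Free thermal expansion αLΔT = 16.4e-6 · 1760 · 80.2 = 2.315 mm.
The walls impose strain ε = −(2.315)/1760 = -1.3153e-03; σ = Eε = 199000 · -1.3153e-03 = -261.7 MPa.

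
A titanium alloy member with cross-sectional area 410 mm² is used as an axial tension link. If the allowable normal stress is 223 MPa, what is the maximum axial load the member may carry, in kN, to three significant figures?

P_max = σ_allow · A = 223 · 410 = 91430 N = 91.43 kN.

91.4 kN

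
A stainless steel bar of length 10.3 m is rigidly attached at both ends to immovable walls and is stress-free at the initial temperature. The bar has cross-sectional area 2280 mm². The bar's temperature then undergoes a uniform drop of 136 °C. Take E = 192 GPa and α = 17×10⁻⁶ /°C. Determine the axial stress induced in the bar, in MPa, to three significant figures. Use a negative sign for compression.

444 MPa

Free thermal expansion αLΔT = 17e-6 · 10300 · -136 = -23.81 mm.
The walls impose strain ε = −(-23.81)/10300 = 2.3120e-03; σ = Eε = 192000 · 2.3120e-03 = 443.9 MPa.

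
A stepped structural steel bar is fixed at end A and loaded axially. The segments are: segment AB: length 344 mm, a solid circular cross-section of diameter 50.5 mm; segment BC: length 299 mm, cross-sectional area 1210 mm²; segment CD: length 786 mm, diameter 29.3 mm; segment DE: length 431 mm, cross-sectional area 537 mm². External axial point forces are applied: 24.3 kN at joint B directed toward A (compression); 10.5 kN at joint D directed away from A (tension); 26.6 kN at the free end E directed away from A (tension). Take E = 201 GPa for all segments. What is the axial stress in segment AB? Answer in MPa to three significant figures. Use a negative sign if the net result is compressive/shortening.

6.39 MPa

Internal axial forces (sectioning from the free end, tension +): N_DE = 26.6 kN, N_CD = 37.1 kN, N_BC = 37.1 kN, N_AB = 12.8 kN.
A_AB = 2003 mm².
σ_AB = N_AB/A_AB = 12800/2003 = 6.391 MPa.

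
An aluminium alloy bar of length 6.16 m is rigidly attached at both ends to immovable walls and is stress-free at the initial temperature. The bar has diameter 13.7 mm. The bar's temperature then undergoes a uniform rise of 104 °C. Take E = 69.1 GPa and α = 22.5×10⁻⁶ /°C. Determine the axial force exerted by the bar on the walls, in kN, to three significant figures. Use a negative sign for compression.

Free thermal expansion αLΔT = 22.5e-6 · 6160 · 104 = 14.41 mm.
The walls impose strain ε = −(14.41)/6160 = -2.3400e-03; σ = Eε = 69100 · -2.3400e-03 = -161.7 MPa.
Wall reaction R = σ·A = -161.7·147.4 = -23840 N = -23.84 kN.

-23.8 kN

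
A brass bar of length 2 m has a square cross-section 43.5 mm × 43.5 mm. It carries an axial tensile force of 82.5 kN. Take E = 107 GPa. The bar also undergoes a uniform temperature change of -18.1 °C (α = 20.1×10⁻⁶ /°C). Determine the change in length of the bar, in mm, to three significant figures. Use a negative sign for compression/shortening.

A = 1892 mm².
δ_mech = NL/(AE) = 82500·2000/(1892·107000) = 0.8149 mm.
δ_thermal = αLΔT = 20.1e-6·2000·-18.1 = -0.7276 mm.
δ = δ_mech + δ_thermal = 0.08731 mm.

0.0873 mm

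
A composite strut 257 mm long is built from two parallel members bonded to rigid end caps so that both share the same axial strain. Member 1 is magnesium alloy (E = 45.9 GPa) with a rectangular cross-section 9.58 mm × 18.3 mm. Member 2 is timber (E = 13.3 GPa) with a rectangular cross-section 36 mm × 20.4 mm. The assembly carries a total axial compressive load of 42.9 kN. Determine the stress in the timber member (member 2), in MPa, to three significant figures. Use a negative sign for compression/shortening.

-32.0 MPa

A_1 = 175.3 mm².
A_2 = 734.4 mm².
Equal strain + equilibrium ⇒ each member carries load in proportion to AE: A₁E₁ = 8047000 N, A₂E₂ = 9768000 N, ΣAE = 17810000 N.
σ₂ = P·E₂/ΣAE = -42900·13300/17810000 = -32.03 MPa.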